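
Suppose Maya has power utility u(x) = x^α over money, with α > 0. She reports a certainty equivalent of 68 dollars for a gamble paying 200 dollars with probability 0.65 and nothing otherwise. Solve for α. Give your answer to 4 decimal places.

α ≈ 0.3993

Since u(0) = 0, the lottery's EU is 0.65·200^α.
Setting u(68) equal to that: 68^α = 0.65·200^α ⇒ (68/200)^α = 0.65.
Taking logs: α·ln(68/200) = ln(0.65), so α = -0.4307829 / -1.0788097 ≈ 0.3993.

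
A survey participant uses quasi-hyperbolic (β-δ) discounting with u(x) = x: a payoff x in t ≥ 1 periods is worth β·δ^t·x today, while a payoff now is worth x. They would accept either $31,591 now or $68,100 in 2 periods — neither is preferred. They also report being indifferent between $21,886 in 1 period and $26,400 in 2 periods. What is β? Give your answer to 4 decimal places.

The second indifference involves only future payoffs, so β cancels: β·δ^1·21886 = β·δ^2·26400, giving δ = 21886/26400 = 0.82902.
Now use the now-vs-future pair: 31591 = β·δ^2·68100 gives β = 31591/(0.68727·68100) ≈ 0.6750.

β ≈ 0.6750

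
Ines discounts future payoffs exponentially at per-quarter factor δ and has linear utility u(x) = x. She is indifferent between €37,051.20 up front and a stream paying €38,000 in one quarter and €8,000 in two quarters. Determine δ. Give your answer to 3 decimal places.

The stream is worth 38000δ + 8000δ² today, so 38000δ + 8000δ² = 37051.20.
Rearranged: 8000δ² + 38000δ − 37051.20 = 0.
δ = (−38000 + √(38000² + 4·8000·37051.20)) / (2·8000) = (−38000 + √2629638400.00) / 16000 ≈ 0.830.

δ ≈ 0.830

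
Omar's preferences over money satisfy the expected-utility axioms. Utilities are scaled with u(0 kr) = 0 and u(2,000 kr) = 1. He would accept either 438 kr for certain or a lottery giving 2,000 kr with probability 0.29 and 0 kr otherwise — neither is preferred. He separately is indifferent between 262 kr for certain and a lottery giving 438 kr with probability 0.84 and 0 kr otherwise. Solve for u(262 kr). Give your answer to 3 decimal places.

From the first indifference, u(438 kr) = 0.29·u(2,000 kr) + 0.71·u(0 kr) = 0.29·1 + 0.71·0 = 0.29.
Then u(262 kr) = 0.84·u(438 kr) + 0.16·u(0 kr) = 0.84·0.29 + 0.16·0.00 = 0.2436.

0.244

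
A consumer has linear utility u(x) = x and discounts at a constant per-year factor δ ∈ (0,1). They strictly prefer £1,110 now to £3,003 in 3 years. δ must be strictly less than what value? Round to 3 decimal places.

Under u(x) = x this choice says 1110 > δ^3·3003.
Dividing by 3003: δ^3 < 0.36963. Both sides are positive, so the cube root keeps the direction.
δ < (1110/3003)^(1/3) ≈ 0.718.

δ < 0.718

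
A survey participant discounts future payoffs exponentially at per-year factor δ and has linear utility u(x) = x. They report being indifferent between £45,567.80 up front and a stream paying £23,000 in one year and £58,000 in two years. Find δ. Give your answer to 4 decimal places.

δ ≈ 0.7100

Equating present values: 45567.80 = 23000δ + 58000δ².
Rearranged: 58000δ² + 23000δ − 45567.80 = 0.
δ = (−23000 + √(23000² + 4·58000·45567.80)) / (2·58000) = (−23000 + √11100729600.00) / 116000 ≈ 0.7100.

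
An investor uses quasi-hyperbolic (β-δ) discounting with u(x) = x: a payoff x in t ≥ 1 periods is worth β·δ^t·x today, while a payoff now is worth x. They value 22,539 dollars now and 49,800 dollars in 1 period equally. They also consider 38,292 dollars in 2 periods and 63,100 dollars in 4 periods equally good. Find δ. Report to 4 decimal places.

δ ≈ 0.7790

The second indifference involves only future payoffs, so β cancels: β·δ^2·38292 = β·δ^4·63100, giving δ^2 = 38292/63100 = 0.60685, so δ = 0.77900.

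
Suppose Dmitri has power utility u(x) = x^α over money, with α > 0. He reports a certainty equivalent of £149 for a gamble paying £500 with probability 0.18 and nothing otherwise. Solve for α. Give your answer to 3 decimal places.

α ≈ 1.416

EU(lottery) = 0.18·500^α + 0.82·0 = 0.18·500^α.
Equating: 149^α = 0.18·500^α, i.e. 0.2980^α = 0.18.
Take logs: α = ln 0.18 / ln(149/500) ≈ 1.41641.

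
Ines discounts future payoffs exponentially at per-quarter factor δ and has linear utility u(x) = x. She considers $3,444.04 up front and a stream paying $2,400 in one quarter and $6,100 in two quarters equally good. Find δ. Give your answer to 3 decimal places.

The stream is worth 2400δ + 6100δ² today, so 2400δ + 6100δ² = 3444.04.
That is, 6100δ² + 2400δ − 3444.04 = 0, a quadratic in δ.
The positive root is δ = [−2400 + √(2400² + 4·6100·3444.04)] / (2·6100) = (−2400 + 9476.000)/12200 ≈ 0.580.

δ ≈ 0.580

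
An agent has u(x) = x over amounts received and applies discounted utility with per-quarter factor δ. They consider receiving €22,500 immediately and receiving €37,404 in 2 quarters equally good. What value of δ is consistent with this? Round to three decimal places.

Indifference means u(22500) = δ^2 · u(37404), so δ^2 = u(22500)/u(37404).
With u(x) = x: δ^2 = 22500/37404 = 0.60154.
Hence δ = (0.60154)^(1/2) = 0.77559.

δ ≈ 0.776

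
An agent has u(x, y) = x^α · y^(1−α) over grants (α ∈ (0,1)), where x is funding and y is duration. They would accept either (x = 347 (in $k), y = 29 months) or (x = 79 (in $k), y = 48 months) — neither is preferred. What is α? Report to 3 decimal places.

α ≈ 0.254

Indifference: 347^α · 29^(1−α) = 79^α · 48^(1−α).
Taking logs: α·ln 347 + (1−α)·ln 29 = α·ln 79 + (1−α)·ln 48, i.e. α·1.479877 = (1−α)·0.503905.
So α/(1−α) = (0.503905)/(1.479877) = 0.340505, and α = 0.340505/1.340505 ≈ 0.254.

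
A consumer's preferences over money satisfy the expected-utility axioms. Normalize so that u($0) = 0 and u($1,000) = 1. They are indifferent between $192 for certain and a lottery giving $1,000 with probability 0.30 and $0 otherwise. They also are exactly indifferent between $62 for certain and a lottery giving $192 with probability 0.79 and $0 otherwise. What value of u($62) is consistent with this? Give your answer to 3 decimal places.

From the first indifference, u($192) = 0.30·u($1,000) + 0.70·u($0) = 0.30·1 + 0.70·0 = 0.30.
Chaining: u($62) = 0.79·0.30 + 0.21·0.00 = 0.2370.

0.237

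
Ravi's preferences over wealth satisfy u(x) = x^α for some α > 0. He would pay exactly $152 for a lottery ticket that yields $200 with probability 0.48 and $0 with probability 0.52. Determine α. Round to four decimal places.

α ≈ 2.6745

The lottery's expected utility is 0.48·u(200) + 0.52·u(0) = 0.48·200^α (since u(0) = 0 for α > 0).
Indifference: 152^α = 0.48·200^α, so (152/200)^α = 0.48.
α = ln(0.48) / ln(152/200) = -0.7339692/-0.2744368 ≈ 2.6745.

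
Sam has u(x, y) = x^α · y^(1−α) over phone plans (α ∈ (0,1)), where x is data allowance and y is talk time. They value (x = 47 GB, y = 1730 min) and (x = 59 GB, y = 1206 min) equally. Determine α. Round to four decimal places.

The Cobb–Douglas utilities coincide, so 47^α·1730^(1−α) = 59^α·1206^(1−α).
Rearrange to (47/59)^α = (1206/1730)^(1−α) and take logs: α·-0.2273898 = (1−α)·-0.3608123.
With A = -0.2273898 and B = -0.3608123: α·A = (1−α)·B, so α = B/(A+B) = -0.3608123/-0.5882021 ≈ 0.6134.

α ≈ 0.6134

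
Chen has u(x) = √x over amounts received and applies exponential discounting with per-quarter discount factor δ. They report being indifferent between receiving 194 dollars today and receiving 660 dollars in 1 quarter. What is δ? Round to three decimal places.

δ ≈ 0.542

The payoff in 1 quarter is discounted by δ, so u(194) = δ·u(660) and δ = u(194)/u(660).
Since u(x) = √x, δ = √(194/660) = 0.54216.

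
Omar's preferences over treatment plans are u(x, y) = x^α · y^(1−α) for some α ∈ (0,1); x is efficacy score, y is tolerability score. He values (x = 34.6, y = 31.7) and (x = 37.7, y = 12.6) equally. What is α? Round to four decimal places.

α ≈ 0.9149

Set the two utilities equal: 34.6^α·31.7^(1−α) = 37.7^α·12.6^(1−α).
(34.6/37.7)^α = (12.6/31.7)^(1−α); take logs: α·ln(34.6/37.7) = (1−α)·ln(12.6/31.7), i.e. α·-0.0858064 = (1−α)·-0.9226199.
With A = -0.0858064 and B = -0.9226199: α·A = (1−α)·B, so α = B/(A+B) = -0.9226199/-1.0084263 ≈ 0.9149.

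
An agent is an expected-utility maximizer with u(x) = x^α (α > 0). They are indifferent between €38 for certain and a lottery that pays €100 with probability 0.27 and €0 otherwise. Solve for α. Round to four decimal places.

α ≈ 1.3532

The lottery's expected utility is 0.27·u(100) + 0.73·u(0) = 0.27·100^α (since u(0) = 0 for α > 0).
Setting u(38) equal to that: 38^α = 0.27·100^α ⇒ (38/100)^α = 0.27.
Take logs: α = ln 0.27 / ln(38/100) ≈ 1.353199.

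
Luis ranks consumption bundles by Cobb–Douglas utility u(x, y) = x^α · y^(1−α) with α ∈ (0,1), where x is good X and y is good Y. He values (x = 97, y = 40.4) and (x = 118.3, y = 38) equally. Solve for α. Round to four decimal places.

Indifference: 97^α · 40.4^(1−α) = 118.3^α · 38^(1−α).
Rearrange to (97/118.3)^α = (38/40.4)^(1−α) and take logs: α·-0.1985128 = (1−α)·-0.0612436.
So α/(1−α) = (-0.0612436)/(-0.1985128) = 0.3085121, and α = 0.3085121/1.3085121 ≈ 0.2358.

α ≈ 0.2358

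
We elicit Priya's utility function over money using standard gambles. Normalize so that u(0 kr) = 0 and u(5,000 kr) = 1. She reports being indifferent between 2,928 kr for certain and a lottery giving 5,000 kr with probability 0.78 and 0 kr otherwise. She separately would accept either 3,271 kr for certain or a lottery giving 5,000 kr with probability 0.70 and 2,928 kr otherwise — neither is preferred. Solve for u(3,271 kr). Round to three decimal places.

From the first indifference, u(2,928 kr) = 0.78·u(5,000 kr) + 0.22·u(0 kr) = 0.78·1 + 0.22·0 = 0.78.
Chaining: u(3,271 kr) = 0.70·1.00 + 0.30·0.78 = 0.9340.

0.934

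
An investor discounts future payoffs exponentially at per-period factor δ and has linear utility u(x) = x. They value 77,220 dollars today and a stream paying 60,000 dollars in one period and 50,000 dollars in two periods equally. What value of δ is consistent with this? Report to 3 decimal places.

The stream is worth 60000δ + 50000δ² today, so 60000δ + 50000δ² = 77220.
So 50000δ² + 60000δ − 77220 = 0.
δ = (−60000 + √(60000² + 4·50000·77220)) / (2·50000) = (−60000 + √19044000000.00) / 100000 ≈ 0.780.

δ ≈ 0.780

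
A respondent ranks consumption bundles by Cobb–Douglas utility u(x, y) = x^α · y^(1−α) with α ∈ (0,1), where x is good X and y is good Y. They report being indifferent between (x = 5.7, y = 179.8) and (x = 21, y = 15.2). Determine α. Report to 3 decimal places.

α ≈ 0.655

The Cobb–Douglas utilities coincide, so 5.7^α·179.8^(1−α) = 21^α·15.2^(1−α).
Taking logs: α·ln 5.7 + (1−α)·ln 179.8 = α·ln 21 + (1−α)·ln 15.2, i.e. α·-1.304056 = (1−α)·-2.470550.
So α/(1−α) = (-2.470550)/(-1.304056) = 1.894512, and α = 1.894512/2.894512 ≈ 0.655.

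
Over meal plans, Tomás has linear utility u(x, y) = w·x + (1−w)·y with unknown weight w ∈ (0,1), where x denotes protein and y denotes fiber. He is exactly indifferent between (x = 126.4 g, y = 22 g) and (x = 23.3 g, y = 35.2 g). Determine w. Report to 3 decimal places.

w = 0.113

Equating utilities: w·126.4 + (1−w)·22 = w·23.3 + (1−w)·35.2.
Rearranging, 103.1·w − 13.2·(1−w) = 0.
The marginal rate of substitution is 13.2/103.1, so w = 13.2/(103.1+13.2) = 0.113.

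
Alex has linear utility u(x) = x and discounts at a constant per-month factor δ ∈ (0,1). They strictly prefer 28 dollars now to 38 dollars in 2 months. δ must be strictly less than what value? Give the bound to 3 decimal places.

δ < 0.858

The preference means 28 > δ^2·38.
So δ^2 < 28/38 = 0.73684; taking the square root of both positive sides preserves the inequality.
δ < 0.73684^(1/2) = 0.858.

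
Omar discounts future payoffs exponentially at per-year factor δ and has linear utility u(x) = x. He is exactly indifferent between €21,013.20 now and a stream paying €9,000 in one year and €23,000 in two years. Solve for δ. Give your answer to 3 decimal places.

δ ≈ 0.780

Present value of the stream is 9000·δ + 23000·δ². Indifference gives 9000δ + 23000δ² = 21013.20.
Rearranged: 23000δ² + 9000δ − 21013.20 = 0.
The positive root is δ = [−9000 + √(9000² + 4·23000·21013.20)] / (2·23000) = (−9000 + 44880.000)/46000 ≈ 0.780.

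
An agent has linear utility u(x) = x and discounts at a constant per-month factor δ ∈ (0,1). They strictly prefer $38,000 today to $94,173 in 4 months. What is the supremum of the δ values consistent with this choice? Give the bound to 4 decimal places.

The preference means 38000 > δ^4·94173.
Dividing by 94173: δ^4 < 0.40351. Both sides are positive, so the 4th root keeps the direction.
δ < (38000/94173)^(1/4) ≈ 0.7970.

δ < 0.7970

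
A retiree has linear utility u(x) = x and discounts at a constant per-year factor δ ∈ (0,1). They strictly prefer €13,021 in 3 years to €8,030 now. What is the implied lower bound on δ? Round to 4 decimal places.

Under u(x) = x this choice says 8030 < δ^3·13021.
Dividing by 13021: δ^3 > 0.61670. Both sides are positive, so the cube root keeps the direction.
δ > (8030/13021)^(1/3) ≈ 0.8512.

δ > 0.8512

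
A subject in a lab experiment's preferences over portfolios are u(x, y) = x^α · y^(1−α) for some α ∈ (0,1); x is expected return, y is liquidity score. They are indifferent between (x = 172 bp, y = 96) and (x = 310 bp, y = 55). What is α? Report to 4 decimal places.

Set the two utilities equal: 172^α·96^(1−α) = 310^α·55^(1−α).
Rearrange to (172/310)^α = (55/96)^(1−α) and take logs: α·-0.5890778 = (1−α)·-0.5570150.
With A = -0.5890778 and B = -0.5570150: α·A = (1−α)·B, so α = B/(A+B) = -0.5570150/-1.1460928 ≈ 0.4860.

α ≈ 0.4860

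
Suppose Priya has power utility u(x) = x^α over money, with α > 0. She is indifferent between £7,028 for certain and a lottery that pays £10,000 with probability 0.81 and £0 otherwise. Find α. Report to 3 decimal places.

α ≈ 0.597

Since u(0) = 0, the lottery's EU is 0.81·10000^α.
Equating: 7028^α = 0.81·10000^α, i.e. 0.7028^α = 0.81.
Taking logs: α·ln(7028/10000) = ln(0.81), so α = -0.210721 / -0.352683 ≈ 0.597.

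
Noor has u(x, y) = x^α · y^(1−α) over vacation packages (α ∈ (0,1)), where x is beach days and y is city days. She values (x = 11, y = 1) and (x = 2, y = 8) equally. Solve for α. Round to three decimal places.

The Cobb–Douglas utilities coincide, so 11^α·1^(1−α) = 2^α·8^(1−α).
Taking logs: α·ln 11 + (1−α)·ln 1 = α·ln 2 + (1−α)·ln 8, i.e. α·1.704748 = (1−α)·2.079442.
With A = 1.704748 and B = 2.079442: α·A = (1−α)·B, so α = B/(A+B) = 2.079442/3.784190 ≈ 0.550.

α ≈ 0.550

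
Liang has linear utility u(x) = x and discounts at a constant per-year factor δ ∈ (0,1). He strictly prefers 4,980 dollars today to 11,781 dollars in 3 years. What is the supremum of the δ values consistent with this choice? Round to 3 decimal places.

δ < 0.750

Under u(x) = x this choice says 4980 > δ^3·11781.
So δ^3 < 4980/11781 = 0.42271; taking the cube root of both positive sides preserves the inequality.
δ < 0.42271^(1/3) = 0.750.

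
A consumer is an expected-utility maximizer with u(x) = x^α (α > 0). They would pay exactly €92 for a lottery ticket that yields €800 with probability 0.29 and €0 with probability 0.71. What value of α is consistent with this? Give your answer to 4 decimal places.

Since u(0) = 0, the lottery's EU is 0.29·800^α.
Setting u(92) equal to that: 92^α = 0.29·800^α ⇒ (92/800)^α = 0.29.
Taking logs: α·ln(92/800) = ln(0.29), so α = -1.2378744 / -2.1628232 ≈ 0.5723.

α ≈ 0.5723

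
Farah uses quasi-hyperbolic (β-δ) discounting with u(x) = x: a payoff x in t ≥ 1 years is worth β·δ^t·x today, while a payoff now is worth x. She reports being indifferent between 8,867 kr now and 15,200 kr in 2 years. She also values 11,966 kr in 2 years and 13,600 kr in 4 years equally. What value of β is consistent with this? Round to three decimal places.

The second indifference involves only future payoffs, so β cancels: β·δ^2·11966 = β·δ^4·13600, giving δ^2 = 11966/13600 = 0.87985, so δ = 0.93800.
Substituting δ into 8867 = β·δ^2·15200: β = 8867/(13373.765) ≈ 0.663.

β ≈ 0.663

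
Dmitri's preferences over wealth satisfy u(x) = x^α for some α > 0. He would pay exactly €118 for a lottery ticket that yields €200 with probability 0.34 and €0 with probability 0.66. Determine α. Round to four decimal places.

EU(lottery) = 0.34·200^α + 0.66·0 = 0.34·200^α.
Equating: 118^α = 0.34·200^α, i.e. 0.5900^α = 0.34.
Take logs: α = ln 0.34 / ln(118/200) ≈ 2.044622.

α ≈ 2.0446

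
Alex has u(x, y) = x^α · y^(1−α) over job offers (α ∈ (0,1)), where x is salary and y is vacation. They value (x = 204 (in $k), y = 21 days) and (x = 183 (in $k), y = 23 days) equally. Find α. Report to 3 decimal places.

α ≈ 0.456

The Cobb–Douglas utilities coincide, so 204^α·21^(1−α) = 183^α·23^(1−α).
(204/183)^α = (23/21)^(1−α); take logs: α·ln(204/183) = (1−α)·ln(23/21), i.e. α·0.108634 = (1−α)·0.090972.
Thus α·(0.199606) = 0.090972, so α = 0.090972/0.199606 ≈ 0.456.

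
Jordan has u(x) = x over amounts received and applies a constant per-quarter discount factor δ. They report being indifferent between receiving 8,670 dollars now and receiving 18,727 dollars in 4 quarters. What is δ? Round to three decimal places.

δ ≈ 0.825

Equating discounted utilities: u(8670) = δ^4·u(18727) ⇒ δ^4 = u(8670)/u(18727).
With u(x) = x: δ^4 = 8670/18727 = 0.46297.
So δ = 0.46297^(1/4) ≈ 0.825.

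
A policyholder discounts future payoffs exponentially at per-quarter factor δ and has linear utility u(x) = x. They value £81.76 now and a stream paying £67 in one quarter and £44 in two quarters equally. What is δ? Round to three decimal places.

δ ≈ 0.800

Present value of the stream is 67·δ + 44·δ². Indifference gives 67δ + 44δ² = 81.76.
So 44δ² + 67δ − 81.76 = 0.
The positive root is δ = [−67 + √(67² + 4·44·81.76)] / (2·44) = (−67 + 137.400)/88 ≈ 0.800.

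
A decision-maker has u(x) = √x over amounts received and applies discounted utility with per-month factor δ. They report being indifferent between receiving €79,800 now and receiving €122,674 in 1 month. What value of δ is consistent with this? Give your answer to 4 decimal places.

δ ≈ 0.8065

Indifference means u(79800) = δ · u(122674), so δ = u(79800)/u(122674).
Since u(x) = √x, δ = √(79800/122674) = 0.80654.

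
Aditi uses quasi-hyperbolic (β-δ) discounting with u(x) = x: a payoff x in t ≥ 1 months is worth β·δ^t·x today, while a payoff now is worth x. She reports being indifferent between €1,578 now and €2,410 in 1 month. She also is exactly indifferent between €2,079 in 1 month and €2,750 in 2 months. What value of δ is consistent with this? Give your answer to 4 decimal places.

The second indifference involves only future payoffs, so β cancels: β·δ^1·2079 = β·δ^2·2750, giving δ = 2079/2750 = 0.75600.

δ ≈ 0.7560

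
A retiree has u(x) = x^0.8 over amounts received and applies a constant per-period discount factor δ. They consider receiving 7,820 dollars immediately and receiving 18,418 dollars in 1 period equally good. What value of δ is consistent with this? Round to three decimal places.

δ ≈ 0.504

Equating discounted utilities: u(7820) = δ·u(18418) ⇒ δ = u(7820)/u(18418).
With u(x) = x^0.8: δ = 7820^0.8/18418^0.8 = (7820/18418)^0.8 = 0.50393.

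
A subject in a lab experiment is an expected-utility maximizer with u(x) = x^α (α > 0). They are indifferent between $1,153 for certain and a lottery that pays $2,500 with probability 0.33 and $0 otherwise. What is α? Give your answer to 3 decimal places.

α ≈ 1.433

EU(lottery) = 0.33·2500^α + 0.67·0 = 0.33·2500^α.
Indifference: 1153^α = 0.33·2500^α, so (1153/2500)^α = 0.33.
Take logs: α = ln 0.33 / ln(1153/2500) ≈ 1.43252.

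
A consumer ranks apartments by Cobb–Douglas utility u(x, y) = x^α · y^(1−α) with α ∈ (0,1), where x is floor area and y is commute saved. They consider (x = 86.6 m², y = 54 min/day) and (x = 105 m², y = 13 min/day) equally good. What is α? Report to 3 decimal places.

Indifference: 86.6^α · 54^(1−α) = 105^α · 13^(1−α).
Taking logs: α·ln 86.6 + (1−α)·ln 54 = α·ln 105 + (1−α)·ln 13, i.e. α·-0.192661 = (1−α)·-1.424035.
Thus α·(-1.616696) = -1.424035, so α = -1.424035/-1.616696 ≈ 0.881.

α ≈ 0.881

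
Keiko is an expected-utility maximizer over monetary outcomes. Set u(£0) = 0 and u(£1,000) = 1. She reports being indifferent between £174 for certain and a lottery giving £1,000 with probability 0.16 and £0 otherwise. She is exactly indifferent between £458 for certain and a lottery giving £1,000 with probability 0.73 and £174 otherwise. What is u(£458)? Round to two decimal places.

0.77

From the first indifference, u(£174) = 0.16·u(£1,000) + 0.84·u(£0) = 0.16·1 + 0.84·0 = 0.16.
The second indifference gives u(£458) = 0.73·u(£1,000) + 0.27·u(£174) = 0.73·1.00 + 0.27·0.16 = 0.7732.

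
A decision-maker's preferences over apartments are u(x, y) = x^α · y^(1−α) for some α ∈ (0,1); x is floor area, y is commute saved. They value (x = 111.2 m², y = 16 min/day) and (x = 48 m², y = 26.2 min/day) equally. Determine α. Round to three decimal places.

Indifference: 111.2^α · 16^(1−α) = 48^α · 26.2^(1−α).
Taking logs: α·ln 111.2 + (1−α)·ln 16 = α·ln 48 + (1−α)·ln 26.2, i.e. α·0.840129 = (1−α)·0.493171.
With A = 0.840129 and B = 0.493171: α·A = (1−α)·B, so α = B/(A+B) = 0.493171/1.333300 ≈ 0.370.

α ≈ 0.370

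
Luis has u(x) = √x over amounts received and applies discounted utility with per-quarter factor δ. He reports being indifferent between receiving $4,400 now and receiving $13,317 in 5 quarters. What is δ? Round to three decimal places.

Equating discounted utilities: u(4400) = δ^5·u(13317) ⇒ δ^5 = u(4400)/u(13317).
With u(x) = √x: δ^5 = √4400/√13317 = √(4400/13317) = 0.57481.
Taking the 5th root: δ = 0.57481^(1/5) ≈ 0.895.

δ ≈ 0.895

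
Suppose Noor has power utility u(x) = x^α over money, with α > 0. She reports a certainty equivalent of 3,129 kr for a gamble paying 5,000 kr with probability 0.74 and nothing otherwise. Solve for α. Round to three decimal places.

α ≈ 0.642

Since u(0) = 0, the lottery's EU is 0.74·5000^α.
Equating: 3129^α = 0.74·5000^α, i.e. 0.6258^α = 0.74.
α = ln(0.74) / ln(3129/5000) = -0.301105/-0.468724 ≈ 0.642.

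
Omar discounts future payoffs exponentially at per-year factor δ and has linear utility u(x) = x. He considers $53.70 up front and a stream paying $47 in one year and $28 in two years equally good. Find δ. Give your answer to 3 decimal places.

δ ≈ 0.780

Equating present values: 53.70 = 47δ + 28δ².
So 28δ² + 47δ − 53.70 = 0.
δ = (−47 + √(47² + 4·28·53.70)) / (2·28) = (−47 + √8223.40) / 56 ≈ 0.780.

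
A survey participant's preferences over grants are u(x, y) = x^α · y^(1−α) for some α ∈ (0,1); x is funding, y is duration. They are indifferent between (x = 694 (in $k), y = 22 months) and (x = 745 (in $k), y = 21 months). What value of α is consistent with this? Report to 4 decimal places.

Indifference: 694^α · 22^(1−α) = 745^α · 21^(1−α).
Rearrange to (694/745)^α = (21/22)^(1−α) and take logs: α·-0.0709123 = (1−α)·-0.0465200.
Thus α·(-0.1174323) = -0.0465200, so α = -0.0465200/-0.1174323 ≈ 0.3961.

α ≈ 0.3961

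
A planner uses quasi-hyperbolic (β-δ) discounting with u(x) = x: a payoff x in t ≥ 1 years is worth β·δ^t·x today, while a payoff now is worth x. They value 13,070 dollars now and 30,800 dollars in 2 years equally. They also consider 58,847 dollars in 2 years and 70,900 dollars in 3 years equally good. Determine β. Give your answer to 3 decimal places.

β ≈ 0.616

Both payoffs in the second observation are in the future, so β drops out: δ^2·58847 = δ^3·70900 ⇒ δ = 58847/70900 = 0.83000.
The first indifference: 13070 = β·δ^2·30800, so β = 13070/(δ^2·30800) = 13070/(0.68890·30800) ≈ 0.616.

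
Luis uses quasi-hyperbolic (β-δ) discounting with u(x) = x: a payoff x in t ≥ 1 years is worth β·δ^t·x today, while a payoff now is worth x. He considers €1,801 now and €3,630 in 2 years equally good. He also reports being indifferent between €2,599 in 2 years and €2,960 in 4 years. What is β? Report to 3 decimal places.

From the later pair, β·δ^2·2599 = β·δ^4·2960; dividing through, δ^2 = 2599/2960 = 0.87804, so δ = 0.93704.
The first indifference: 1801 = β·δ^2·3630, so β = 1801/(δ^2·3630) = 1801/(0.87804·3630) ≈ 0.565.

β ≈ 0.565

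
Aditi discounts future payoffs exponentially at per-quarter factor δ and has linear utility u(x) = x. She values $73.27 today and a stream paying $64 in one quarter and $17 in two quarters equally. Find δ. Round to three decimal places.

δ ≈ 0.920

Equating present values: 73.27 = 64δ + 17δ².
Rearranged: 17δ² + 64δ − 73.27 = 0.
The positive root is δ = [−64 + √(64² + 4·17·73.27)] / (2·17) = (−64 + 95.280)/34 ≈ 0.920.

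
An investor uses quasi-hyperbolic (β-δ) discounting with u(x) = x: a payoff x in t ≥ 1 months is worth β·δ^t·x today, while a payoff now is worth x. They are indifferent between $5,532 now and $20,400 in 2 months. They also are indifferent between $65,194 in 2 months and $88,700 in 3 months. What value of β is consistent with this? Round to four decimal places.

β ≈ 0.5020

Both payoffs in the second observation are in the future, so β drops out: δ^2·65194 = δ^3·88700 ⇒ δ = 65194/88700 = 0.73499.
Now use the now-vs-future pair: 5532 = β·δ^2·20400 gives β = 5532/(0.54022·20400) ≈ 0.5020.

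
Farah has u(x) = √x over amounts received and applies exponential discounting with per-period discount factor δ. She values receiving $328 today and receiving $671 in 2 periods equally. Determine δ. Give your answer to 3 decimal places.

Equating discounted utilities: u(328) = δ^2·u(671) ⇒ δ^2 = u(328)/u(671).
Since u(x) = √x, δ^2 = √(328/671) = 0.69916.
Taking the square root: δ = 0.69916^(1/2) ≈ 0.836.

δ ≈ 0.836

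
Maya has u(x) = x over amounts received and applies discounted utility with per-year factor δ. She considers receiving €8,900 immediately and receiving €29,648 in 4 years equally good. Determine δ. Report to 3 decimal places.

δ ≈ 0.740

Equating discounted utilities: u(8900) = δ^4·u(29648) ⇒ δ^4 = u(8900)/u(29648).
With u(x) = x: δ^4 = 8900/29648 = 0.30019.
Taking the 4th root: δ = 0.30019^(1/4) ≈ 0.740.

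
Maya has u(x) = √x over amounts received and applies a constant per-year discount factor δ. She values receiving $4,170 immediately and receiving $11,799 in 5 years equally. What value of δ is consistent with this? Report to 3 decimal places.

Indifference means u(4170) = δ^5 · u(11799), so δ^5 = u(4170)/u(11799).
Since u(x) = √x, δ^5 = √(4170/11799) = 0.59449.
Taking the 5th root: δ = 0.59449^(1/5) ≈ 0.901.

δ ≈ 0.901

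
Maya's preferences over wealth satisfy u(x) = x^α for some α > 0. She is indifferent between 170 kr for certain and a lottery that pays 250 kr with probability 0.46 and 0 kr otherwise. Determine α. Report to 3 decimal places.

α ≈ 2.013

EU(lottery) = 0.46·250^α + 0.54·0 = 0.46·250^α.
Indifference: 170^α = 0.46·250^α, so (170/250)^α = 0.46.
α = ln(0.46) / ln(170/250) = -0.776529/-0.385662 ≈ 2.013.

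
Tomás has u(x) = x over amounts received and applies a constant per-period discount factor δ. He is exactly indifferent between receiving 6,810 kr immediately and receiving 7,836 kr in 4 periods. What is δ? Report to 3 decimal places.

The payoff in 4 periods is discounted by δ^4, so u(6810) = δ^4·u(7836) and δ^4 = u(6810)/u(7836).
With u(x) = x: δ^4 = 6810/7836 = 0.86907.
Taking the 4th root: δ = 0.86907^(1/4) ≈ 0.966.

δ ≈ 0.966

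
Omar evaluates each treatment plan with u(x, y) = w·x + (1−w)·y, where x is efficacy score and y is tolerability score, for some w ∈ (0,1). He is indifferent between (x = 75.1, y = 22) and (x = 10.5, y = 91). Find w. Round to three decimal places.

w = 0.516

Equating utilities: w·75.1 + (1−w)·22 = w·10.5 + (1−w)·91.
Rearranging, 64.6·w − 69·(1−w) = 0.
Hence w = 69/(64.6+69) = 69/133.6 = 0.516.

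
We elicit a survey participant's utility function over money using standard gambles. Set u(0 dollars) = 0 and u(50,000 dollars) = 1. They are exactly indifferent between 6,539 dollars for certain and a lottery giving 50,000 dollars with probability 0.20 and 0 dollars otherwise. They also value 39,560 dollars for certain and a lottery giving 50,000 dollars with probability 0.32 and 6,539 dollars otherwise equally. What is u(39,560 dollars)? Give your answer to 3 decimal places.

0.456

The first gamble pins u(6,539 dollars): it must equal 0.20·1 + 0.80·0 = 0.20.
The second indifference gives u(39,560 dollars) = 0.32·u(50,000 dollars) + 0.68·u(6,539 dollars) = 0.32·1.00 + 0.68·0.20 = 0.4560.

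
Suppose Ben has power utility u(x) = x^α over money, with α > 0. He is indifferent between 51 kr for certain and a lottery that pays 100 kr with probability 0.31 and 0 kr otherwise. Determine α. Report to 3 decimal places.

The lottery's expected utility is 0.31·u(100) + 0.69·u(0) = 0.31·100^α (since u(0) = 0 for α > 0).
Equating: 51^α = 0.31·100^α, i.e. 0.5100^α = 0.31.
Taking logs: α·ln(51/100) = ln(0.31), so α = -1.171183 / -0.673345 ≈ 1.739.

α ≈ 1.739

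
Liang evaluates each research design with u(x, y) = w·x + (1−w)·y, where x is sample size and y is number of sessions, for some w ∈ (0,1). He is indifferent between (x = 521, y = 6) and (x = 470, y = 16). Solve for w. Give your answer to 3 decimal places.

u(521,6) = u(470,16) means w·521 + (1−w)·6 = w·470 + (1−w)·16.
w·(521−470) = (1−w)·(16−6), i.e. w·51 = (1−w)·10.
Hence w = 10/(51+10) = 10/61 = 0.164.

w = 0.164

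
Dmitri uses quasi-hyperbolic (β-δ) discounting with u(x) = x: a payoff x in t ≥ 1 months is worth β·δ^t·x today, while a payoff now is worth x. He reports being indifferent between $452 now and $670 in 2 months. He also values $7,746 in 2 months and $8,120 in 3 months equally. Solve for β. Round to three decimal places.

β ≈ 0.741

From the later pair, β·δ^2·7746 = β·δ^3·8120; dividing through, δ = 7746/8120 = 0.95394.
The first indifference: 452 = β·δ^2·670, so β = 452/(δ^2·670) = 452/(0.91000·670) ≈ 0.741.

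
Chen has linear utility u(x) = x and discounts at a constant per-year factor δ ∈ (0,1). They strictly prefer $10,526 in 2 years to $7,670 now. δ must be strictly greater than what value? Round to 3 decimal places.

Under u(x) = x this choice says 7670 < δ^2·10526.
Dividing by 10526: δ^2 > 0.72867. Both sides are positive, so the square root keeps the direction.
δ > (7670/10526)^(1/2) ≈ 0.854.

δ > 0.854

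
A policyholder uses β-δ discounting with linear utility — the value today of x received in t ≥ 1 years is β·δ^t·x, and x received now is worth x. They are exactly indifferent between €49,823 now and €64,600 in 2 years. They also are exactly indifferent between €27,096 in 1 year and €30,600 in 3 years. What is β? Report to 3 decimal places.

β ≈ 0.871

Both payoffs in the second observation are in the future, so β drops out: δ^1·27096 = δ^3·30600 ⇒ δ^2 = 27096/30600 = 0.88549, so δ = 0.94100.
The first indifference: 49823 = β·δ^2·64600, so β = 49823/(δ^2·64600) = 49823/(0.88549·64600) ≈ 0.871.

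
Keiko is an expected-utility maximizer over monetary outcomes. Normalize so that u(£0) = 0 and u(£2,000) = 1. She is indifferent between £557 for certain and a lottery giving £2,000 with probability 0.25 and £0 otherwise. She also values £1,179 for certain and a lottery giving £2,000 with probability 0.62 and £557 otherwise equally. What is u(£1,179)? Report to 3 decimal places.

From the first indifference, u(£557) = 0.25·u(£2,000) + 0.75·u(£0) = 0.25·1 + 0.75·0 = 0.25.
The second indifference gives u(£1,179) = 0.62·u(£2,000) + 0.38·u(£557) = 0.62·1.00 + 0.38·0.25 = 0.7150.

0.715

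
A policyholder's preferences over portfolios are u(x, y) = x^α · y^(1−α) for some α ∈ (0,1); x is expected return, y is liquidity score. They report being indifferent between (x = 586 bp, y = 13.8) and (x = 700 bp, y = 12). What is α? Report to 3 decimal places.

Indifference: 586^α · 13.8^(1−α) = 700^α · 12^(1−α).
Rearrange to (586/700)^α = (12/13.8)^(1−α) and take logs: α·-0.177761 = (1−α)·-0.139762.
Thus α·(-0.317523) = -0.139762, so α = -0.139762/-0.317523 ≈ 0.440.

α ≈ 0.440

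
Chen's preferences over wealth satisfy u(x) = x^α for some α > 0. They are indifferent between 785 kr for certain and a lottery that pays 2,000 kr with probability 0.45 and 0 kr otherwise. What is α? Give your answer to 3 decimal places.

α ≈ 0.854

Since u(0) = 0, the lottery's EU is 0.45·2000^α.
Setting u(785) equal to that: 785^α = 0.45·2000^α ⇒ (785/2000)^α = 0.45.
Taking logs: α·ln(785/2000) = ln(0.45), so α = -0.798508 / -0.935219 ≈ 0.854.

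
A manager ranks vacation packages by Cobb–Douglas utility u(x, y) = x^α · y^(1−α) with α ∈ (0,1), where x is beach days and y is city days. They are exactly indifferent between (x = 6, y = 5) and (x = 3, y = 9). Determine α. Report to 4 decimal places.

The Cobb–Douglas utilities coincide, so 6^α·5^(1−α) = 3^α·9^(1−α).
Rearrange to (6/3)^α = (9/5)^(1−α) and take logs: α·0.6931472 = (1−α)·0.5877867.
So α/(1−α) = (0.5877867)/(0.6931472) = 0.8479969, and α = 0.8479969/1.8479969 ≈ 0.4589.

α ≈ 0.4589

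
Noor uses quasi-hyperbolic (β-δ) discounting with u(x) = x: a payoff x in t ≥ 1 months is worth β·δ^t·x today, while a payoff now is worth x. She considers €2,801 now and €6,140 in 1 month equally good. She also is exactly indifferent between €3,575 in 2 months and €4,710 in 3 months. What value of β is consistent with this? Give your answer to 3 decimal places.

β ≈ 0.601

The second indifference involves only future payoffs, so β cancels: β·δ^2·3575 = β·δ^3·4710, giving δ = 3575/4710 = 0.75902.
Substituting δ into 2801 = β·δ·6140: β = 2801/(4660.403) ≈ 0.601.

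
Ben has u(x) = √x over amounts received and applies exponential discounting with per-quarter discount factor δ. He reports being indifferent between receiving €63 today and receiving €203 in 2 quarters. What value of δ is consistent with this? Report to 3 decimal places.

Indifference means u(63) = δ^2 · u(203), so δ^2 = u(63)/u(203).
With u(x) = √x: δ^2 = √63/√203 = √(63/203) = 0.55709.
Taking the square root: δ = 0.55709^(1/2) ≈ 0.746.

δ ≈ 0.746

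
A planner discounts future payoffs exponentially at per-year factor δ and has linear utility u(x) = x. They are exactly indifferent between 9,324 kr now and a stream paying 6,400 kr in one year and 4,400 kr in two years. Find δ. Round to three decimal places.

δ ≈ 0.900

Equating present values: 9324 = 6400δ + 4400δ².
That is, 4400δ² + 6400δ − 9324 = 0, a quadratic in δ.
The positive root is δ = [−6400 + √(6400² + 4·4400·9324)] / (2·4400) = (−6400 + 14320.000)/8800 ≈ 0.900.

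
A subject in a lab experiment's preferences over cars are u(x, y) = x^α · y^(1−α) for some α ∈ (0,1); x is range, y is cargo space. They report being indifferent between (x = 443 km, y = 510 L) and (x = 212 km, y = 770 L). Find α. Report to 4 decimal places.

The Cobb–Douglas utilities coincide, so 443^α·510^(1−α) = 212^α·770^(1−α).
Rearrange to (443/212)^α = (770/510)^(1−α) and take logs: α·0.7369835 = (1−α)·0.4119798.
Thus α·(1.1489633) = 0.4119798, so α = 0.4119798/1.1489633 ≈ 0.3586.

α ≈ 0.3586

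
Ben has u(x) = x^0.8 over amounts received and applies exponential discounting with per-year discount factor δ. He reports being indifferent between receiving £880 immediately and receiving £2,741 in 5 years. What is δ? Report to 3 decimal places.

The payoff in 5 years is discounted by δ^5, so u(880) = δ^5·u(2741) and δ^5 = u(880)/u(2741).
Since u(x) = x^0.8, δ^5 = (880/2741)^0.8 = 0.32105^0.8 = 0.40296.
Taking the 5th root: δ = 0.40296^(1/5) ≈ 0.834.

δ ≈ 0.834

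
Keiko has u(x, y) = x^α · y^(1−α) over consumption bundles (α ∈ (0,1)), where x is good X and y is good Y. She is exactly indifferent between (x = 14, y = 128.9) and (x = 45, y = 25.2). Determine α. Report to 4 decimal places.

α ≈ 0.5830

Indifference: 14^α · 128.9^(1−α) = 45^α · 25.2^(1−α).
Rearrange to (14/45)^α = (25.2/128.9)^(1−α) and take logs: α·-1.1676052 = (1−α)·-1.6321929.
With A = -1.1676052 and B = -1.6321929: α·A = (1−α)·B, so α = B/(A+B) = -1.6321929/-2.7997981 ≈ 0.5830.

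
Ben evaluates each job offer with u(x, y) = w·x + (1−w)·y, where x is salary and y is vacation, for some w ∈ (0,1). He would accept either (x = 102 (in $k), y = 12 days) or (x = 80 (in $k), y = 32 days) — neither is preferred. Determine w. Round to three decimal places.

u(102,12) = u(80,32) means w·102 + (1−w)·12 = w·80 + (1−w)·32.
w·(102−80) = (1−w)·(32−12), i.e. w·22 = (1−w)·20.
So w/(1−w) = 20/22 = 0.9091, giving w = 20/(22+20) = 0.476.

w = 0.476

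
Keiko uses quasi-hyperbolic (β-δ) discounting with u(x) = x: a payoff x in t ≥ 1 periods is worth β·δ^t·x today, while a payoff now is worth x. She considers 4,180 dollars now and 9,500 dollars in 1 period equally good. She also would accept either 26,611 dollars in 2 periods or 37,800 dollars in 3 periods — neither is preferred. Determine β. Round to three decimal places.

β ≈ 0.625

Both payoffs in the second observation are in the future, so β drops out: δ^2·26611 = δ^3·37800 ⇒ δ = 26611/37800 = 0.70399.
Now use the now-vs-future pair: 4180 = β·δ·9500 gives β = 4180/(0.70399·9500) ≈ 0.625.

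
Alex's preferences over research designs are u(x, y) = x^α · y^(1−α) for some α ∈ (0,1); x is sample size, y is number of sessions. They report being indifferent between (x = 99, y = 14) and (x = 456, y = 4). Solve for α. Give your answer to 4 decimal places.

α ≈ 0.4506

Indifference: 99^α · 14^(1−α) = 456^α · 4^(1−α).
Taking logs: α·ln 99 + (1−α)·ln 14 = α·ln 456 + (1−α)·ln 4, i.e. α·-1.5273730 = (1−α)·-1.2527630.
Thus α·(-2.7801360) = -1.2527630, so α = -1.2527630/-2.7801360 ≈ 0.4506.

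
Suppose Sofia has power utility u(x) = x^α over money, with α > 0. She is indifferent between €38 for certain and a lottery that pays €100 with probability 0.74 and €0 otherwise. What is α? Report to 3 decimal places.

EU(lottery) = 0.74·100^α + 0.26·0 = 0.74·100^α.
Setting u(38) equal to that: 38^α = 0.74·100^α ⇒ (38/100)^α = 0.74.
α = ln(0.74) / ln(38/100) = -0.301105/-0.967584 ≈ 0.311.

α ≈ 0.311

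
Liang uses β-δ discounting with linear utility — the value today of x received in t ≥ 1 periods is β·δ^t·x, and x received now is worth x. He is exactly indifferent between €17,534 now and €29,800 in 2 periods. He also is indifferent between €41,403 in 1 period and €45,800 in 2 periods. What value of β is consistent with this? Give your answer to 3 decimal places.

Both payoffs in the second observation are in the future, so β drops out: δ^1·41403 = δ^2·45800 ⇒ δ = 41403/45800 = 0.90400.
The first indifference: 17534 = β·δ^2·29800, so β = 17534/(δ^2·29800) = 17534/(0.81721·29800) ≈ 0.720.

β ≈ 0.720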